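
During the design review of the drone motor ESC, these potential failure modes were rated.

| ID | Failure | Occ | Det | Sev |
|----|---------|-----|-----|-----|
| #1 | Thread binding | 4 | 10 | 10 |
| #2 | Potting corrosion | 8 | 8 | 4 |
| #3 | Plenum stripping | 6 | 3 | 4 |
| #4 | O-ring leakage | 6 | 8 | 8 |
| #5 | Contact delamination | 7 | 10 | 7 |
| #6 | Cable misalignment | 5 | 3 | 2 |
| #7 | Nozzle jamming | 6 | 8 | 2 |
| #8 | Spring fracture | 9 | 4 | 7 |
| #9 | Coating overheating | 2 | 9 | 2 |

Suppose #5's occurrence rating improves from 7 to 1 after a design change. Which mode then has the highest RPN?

#1

RPN = Severity × Occurrence × Detection:
  #1: 10 × 4 × 10 = 400
  #2: 4 × 8 × 8 = 256
  #3: 4 × 6 × 3 = 72
  #4: 8 × 6 × 8 = 384
  #5: 7 × 7 × 10 = 490
  #6: 2 × 5 × 3 = 30
  #7: 2 × 6 × 8 = 96
  #8: 7 × 9 × 4 = 252
  #9: 2 × 2 × 9 = 36
After action: #5 → 7 × 1 × 10 = 70.
Revised RPNs: #1=400, #4=384, #2=256, #8=252, #7=96, #3=72, #5=70, #9=36, #6=30.
Highest is now #1 (400).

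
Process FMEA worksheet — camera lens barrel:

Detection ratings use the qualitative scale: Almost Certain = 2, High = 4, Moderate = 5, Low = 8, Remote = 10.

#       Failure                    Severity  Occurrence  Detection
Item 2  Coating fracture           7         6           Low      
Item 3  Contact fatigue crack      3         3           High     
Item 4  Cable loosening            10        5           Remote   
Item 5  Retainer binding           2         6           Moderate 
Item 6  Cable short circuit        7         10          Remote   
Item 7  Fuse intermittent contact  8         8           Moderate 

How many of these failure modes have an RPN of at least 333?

3

RPN = Severity × Occurrence × Detection:
  Item 2: 7 × 6 × 8 = 336
  Item 3: 3 × 3 × 4 = 36
  Item 4: 10 × 5 × 10 = 500
  Item 5: 2 × 6 × 5 = 60
  Item 6: 7 × 10 × 10 = 700
  Item 7: 8 × 8 × 5 = 320
Modes with RPN ≥ 333: Item 2 (336), Item 4 (500), Item 6 (700) → 3.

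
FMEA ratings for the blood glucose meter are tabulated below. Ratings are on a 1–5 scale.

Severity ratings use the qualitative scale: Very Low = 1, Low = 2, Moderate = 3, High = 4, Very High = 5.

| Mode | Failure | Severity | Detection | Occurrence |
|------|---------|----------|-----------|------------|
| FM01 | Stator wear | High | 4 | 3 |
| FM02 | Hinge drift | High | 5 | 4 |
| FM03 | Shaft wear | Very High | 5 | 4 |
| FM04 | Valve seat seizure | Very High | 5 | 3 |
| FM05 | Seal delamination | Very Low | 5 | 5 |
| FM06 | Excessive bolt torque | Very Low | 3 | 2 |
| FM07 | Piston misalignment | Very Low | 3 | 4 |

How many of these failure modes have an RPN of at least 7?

RPN = Severity × Occurrence × Detection:
  FM01: 4 × 3 × 4 = 48
  FM02: 4 × 4 × 5 = 80
  FM03: 5 × 4 × 5 = 100
  FM04: 5 × 3 × 5 = 75
  FM05: 1 × 5 × 5 = 25
  FM06: 1 × 2 × 3 = 6
  FM07: 1 × 4 × 3 = 12
Modes with RPN ≥ 7: FM01 (48), FM02 (80), FM03 (100), FM04 (75), FM05 (25), FM07 (12) → 6.

6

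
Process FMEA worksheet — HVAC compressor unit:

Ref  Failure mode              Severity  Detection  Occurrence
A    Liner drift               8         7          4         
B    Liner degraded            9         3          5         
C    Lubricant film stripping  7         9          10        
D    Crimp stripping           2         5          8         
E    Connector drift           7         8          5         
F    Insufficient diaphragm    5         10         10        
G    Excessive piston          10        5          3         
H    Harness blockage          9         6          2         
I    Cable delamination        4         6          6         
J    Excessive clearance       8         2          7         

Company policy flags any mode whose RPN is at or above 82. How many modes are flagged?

RPN = Severity × Occurrence × Detection:
  A: 8 × 4 × 7 = 224
  B: 9 × 5 × 3 = 135
  C: 7 × 10 × 9 = 630
  D: 2 × 8 × 5 = 80
  E: 7 × 5 × 8 = 280
  F: 5 × 10 × 10 = 500
  G: 10 × 3 × 5 = 150
  H: 9 × 2 × 6 = 108
  I: 4 × 6 × 6 = 144
  J: 8 × 7 × 2 = 112
Modes with RPN ≥ 82: A (224), B (135), C (630), E (280), F (500), G (150), H (108), I (144), J (112) → 9.

9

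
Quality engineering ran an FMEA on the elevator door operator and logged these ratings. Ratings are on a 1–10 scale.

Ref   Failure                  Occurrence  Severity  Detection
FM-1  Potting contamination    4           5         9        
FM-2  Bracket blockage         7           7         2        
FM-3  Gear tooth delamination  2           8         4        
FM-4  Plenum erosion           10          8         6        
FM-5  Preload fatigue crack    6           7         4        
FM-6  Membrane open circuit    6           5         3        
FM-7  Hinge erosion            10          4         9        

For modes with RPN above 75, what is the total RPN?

1376

RPN = Severity × Occurrence × Detection:
  FM-1: 5 × 4 × 9 = 180
  FM-2: 7 × 7 × 2 = 98
  FM-3: 8 × 2 × 4 = 64
  FM-4: 8 × 10 × 6 = 480
  FM-5: 7 × 6 × 4 = 168
  FM-6: 5 × 6 × 3 = 90
  FM-7: 4 × 10 × 9 = 360
RPN > 75: FM-1 (180), FM-2 (98), FM-4 (480), FM-5 (168), FM-6 (90), FM-7 (360).
Sum: 180 + 98 + 480 + 168 + 90 + 360 = 1376.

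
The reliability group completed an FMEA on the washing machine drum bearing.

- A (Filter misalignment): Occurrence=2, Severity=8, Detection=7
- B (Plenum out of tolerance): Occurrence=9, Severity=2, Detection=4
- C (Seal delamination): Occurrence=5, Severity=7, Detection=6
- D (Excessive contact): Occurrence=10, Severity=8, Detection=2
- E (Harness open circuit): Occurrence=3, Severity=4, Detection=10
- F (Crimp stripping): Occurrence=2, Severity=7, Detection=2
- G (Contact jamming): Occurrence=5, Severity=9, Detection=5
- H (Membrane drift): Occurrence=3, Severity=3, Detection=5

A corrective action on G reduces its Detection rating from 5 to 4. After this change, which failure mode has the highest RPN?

RPN = Severity × Occurrence × Detection:
  A: 8 × 2 × 7 = 112
  B: 2 × 9 × 4 = 72
  C: 7 × 5 × 6 = 210
  D: 8 × 10 × 2 = 160
  E: 4 × 3 × 10 = 120
  F: 7 × 2 × 2 = 28
  G: 9 × 5 × 5 = 225
  H: 3 × 3 × 5 = 45
After action: G → 9 × 5 × 4 = 180.
Revised RPNs: C=210, G=180, D=160, E=120, A=112, B=72, H=45, F=28.
Highest is now C (210).

C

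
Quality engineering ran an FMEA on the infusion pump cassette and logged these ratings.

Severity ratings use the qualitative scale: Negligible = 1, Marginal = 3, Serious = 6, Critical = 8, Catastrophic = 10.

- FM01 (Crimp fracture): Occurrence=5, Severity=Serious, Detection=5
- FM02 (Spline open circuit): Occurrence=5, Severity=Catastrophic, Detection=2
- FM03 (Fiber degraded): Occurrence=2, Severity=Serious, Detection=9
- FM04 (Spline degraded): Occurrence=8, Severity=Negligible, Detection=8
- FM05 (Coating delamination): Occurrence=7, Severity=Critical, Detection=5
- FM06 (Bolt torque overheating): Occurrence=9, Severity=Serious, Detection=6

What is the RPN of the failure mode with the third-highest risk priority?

RPN = Severity × Occurrence × Detection:
  FM01: 6 × 5 × 5 = 150
  FM02: 10 × 5 × 2 = 100
  FM03: 6 × 2 × 9 = 108
  FM04: 1 × 8 × 8 = 64
  FM05: 8 × 7 × 5 = 280
  FM06: 6 × 9 × 6 = 324
Sorted descending: 324, 280, 150, 108, 100, 64.
The third-highest RPN is 150 (FM01).

150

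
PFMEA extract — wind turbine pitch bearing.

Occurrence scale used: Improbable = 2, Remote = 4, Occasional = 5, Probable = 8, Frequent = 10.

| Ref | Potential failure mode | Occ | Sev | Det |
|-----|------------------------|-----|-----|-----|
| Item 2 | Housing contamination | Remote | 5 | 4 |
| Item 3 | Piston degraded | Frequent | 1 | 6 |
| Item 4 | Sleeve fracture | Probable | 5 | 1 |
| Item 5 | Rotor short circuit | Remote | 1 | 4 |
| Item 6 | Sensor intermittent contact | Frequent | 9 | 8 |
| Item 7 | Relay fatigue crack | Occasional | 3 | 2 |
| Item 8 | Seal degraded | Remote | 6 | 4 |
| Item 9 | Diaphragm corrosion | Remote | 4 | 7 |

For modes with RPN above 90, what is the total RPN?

928

RPN = Severity × Occurrence × Detection:
  Item 2: 5 × 4 × 4 = 80
  Item 3: 1 × 10 × 6 = 60
  Item 4: 5 × 8 × 1 = 40
  Item 5: 1 × 4 × 4 = 16
  Item 6: 9 × 10 × 8 = 720
  Item 7: 3 × 5 × 2 = 30
  Item 8: 6 × 4 × 4 = 96
  Item 9: 4 × 4 × 7 = 112
RPN > 90: Item 6 (720), Item 8 (96), Item 9 (112).
Sum: 720 + 96 + 112 = 928.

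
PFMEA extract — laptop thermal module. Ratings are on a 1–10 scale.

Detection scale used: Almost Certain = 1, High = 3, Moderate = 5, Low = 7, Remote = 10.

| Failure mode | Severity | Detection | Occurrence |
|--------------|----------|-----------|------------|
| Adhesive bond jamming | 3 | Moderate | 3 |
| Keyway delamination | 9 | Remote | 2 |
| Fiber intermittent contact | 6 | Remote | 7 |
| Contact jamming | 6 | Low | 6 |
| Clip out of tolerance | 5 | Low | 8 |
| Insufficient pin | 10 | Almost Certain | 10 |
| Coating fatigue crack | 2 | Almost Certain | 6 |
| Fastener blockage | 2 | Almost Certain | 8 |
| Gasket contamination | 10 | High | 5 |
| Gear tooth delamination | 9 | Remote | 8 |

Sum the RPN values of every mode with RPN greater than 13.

2163

RPN = Severity × Occurrence × Detection:
  Adhesive bond jamming: 3 × 3 × 5 = 45
  Keyway delamination: 9 × 2 × 10 = 180
  Fiber intermittent contact: 6 × 7 × 10 = 420
  Contact jamming: 6 × 6 × 7 = 252
  Clip out of tolerance: 5 × 8 × 7 = 280
  Insufficient pin: 10 × 10 × 1 = 100
  Coating fatigue crack: 2 × 6 × 1 = 12
  Fastener blockage: 2 × 8 × 1 = 16
  Gasket contamination: 10 × 5 × 3 = 150
  Gear tooth delamination: 9 × 8 × 10 = 720
RPN > 13: Adhesive bond jamming (45), Keyway delamination (180), Fiber intermittent contact (420), Contact jamming (252), Clip out of tolerance (280), Insufficient pin (100), Fastener blockage (16), Gasket contamination (150), Gear tooth delamination (720).
Sum: 45 + 180 + 420 + 252 + 280 + 100 + 16 + 150 + 720 = 2163.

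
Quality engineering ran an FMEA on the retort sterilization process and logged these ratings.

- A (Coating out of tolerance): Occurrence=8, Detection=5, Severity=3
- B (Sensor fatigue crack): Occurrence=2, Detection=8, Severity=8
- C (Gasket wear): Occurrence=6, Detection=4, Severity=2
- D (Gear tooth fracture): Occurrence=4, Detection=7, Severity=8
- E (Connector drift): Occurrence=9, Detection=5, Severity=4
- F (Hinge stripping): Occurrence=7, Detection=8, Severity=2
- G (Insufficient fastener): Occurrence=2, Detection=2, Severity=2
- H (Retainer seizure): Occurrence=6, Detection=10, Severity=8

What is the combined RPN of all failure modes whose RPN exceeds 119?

1132

RPN = Severity × Occurrence × Detection:
  A: 3 × 8 × 5 = 120
  B: 8 × 2 × 8 = 128
  C: 2 × 6 × 4 = 48
  D: 8 × 4 × 7 = 224
  E: 4 × 9 × 5 = 180
  F: 2 × 7 × 8 = 112
  G: 2 × 2 × 2 = 8
  H: 8 × 6 × 10 = 480
RPN > 119: A (120), B (128), D (224), E (180), H (480).
Sum: 120 + 128 + 224 + 180 + 480 = 1132.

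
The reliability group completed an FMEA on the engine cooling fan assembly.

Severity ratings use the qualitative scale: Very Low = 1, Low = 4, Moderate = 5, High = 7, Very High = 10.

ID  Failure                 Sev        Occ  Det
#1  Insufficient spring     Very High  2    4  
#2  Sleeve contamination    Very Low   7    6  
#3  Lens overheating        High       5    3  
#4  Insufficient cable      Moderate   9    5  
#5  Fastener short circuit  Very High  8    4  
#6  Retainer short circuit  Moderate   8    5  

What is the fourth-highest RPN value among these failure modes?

RPN = Severity × Occurrence × Detection:
  #1: 10 × 2 × 4 = 80
  #2: 1 × 7 × 6 = 42
  #3: 7 × 5 × 3 = 105
  #4: 5 × 9 × 5 = 225
  #5: 10 × 8 × 4 = 320
  #6: 5 × 8 × 5 = 200
Sorted descending: 320, 225, 200, 105, 80, 42.
The fourth-highest RPN is 105 (#3).

105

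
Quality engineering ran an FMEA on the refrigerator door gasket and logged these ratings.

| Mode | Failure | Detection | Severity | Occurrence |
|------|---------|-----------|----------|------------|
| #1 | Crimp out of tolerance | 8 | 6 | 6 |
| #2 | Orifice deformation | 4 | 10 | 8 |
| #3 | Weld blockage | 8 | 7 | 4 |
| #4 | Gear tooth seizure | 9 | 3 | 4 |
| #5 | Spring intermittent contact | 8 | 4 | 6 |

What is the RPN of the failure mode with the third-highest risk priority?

RPN = Severity × Occurrence × Detection:
  #1: 6 × 6 × 8 = 288
  #2: 10 × 8 × 4 = 320
  #3: 7 × 4 × 8 = 224
  #4: 3 × 4 × 9 = 108
  #5: 4 × 6 × 8 = 192
Sorted descending: 320, 288, 224, 192, 108.
The third-highest RPN is 224 (#3).

224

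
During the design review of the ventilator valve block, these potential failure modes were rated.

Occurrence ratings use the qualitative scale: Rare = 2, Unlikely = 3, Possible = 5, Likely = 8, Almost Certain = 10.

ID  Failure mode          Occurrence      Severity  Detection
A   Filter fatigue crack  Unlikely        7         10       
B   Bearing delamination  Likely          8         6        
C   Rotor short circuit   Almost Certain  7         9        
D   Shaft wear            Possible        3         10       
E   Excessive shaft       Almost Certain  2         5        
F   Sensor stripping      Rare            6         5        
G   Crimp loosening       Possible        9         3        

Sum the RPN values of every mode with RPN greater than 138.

1374

RPN = Severity × Occurrence × Detection:
  A: 7 × 3 × 10 = 210
  B: 8 × 8 × 6 = 384
  C: 7 × 10 × 9 = 630
  D: 3 × 5 × 10 = 150
  E: 2 × 10 × 5 = 100
  F: 6 × 2 × 5 = 60
  G: 9 × 5 × 3 = 135
RPN > 138: A (210), B (384), C (630), D (150).
Sum: 210 + 384 + 630 + 150 = 1374.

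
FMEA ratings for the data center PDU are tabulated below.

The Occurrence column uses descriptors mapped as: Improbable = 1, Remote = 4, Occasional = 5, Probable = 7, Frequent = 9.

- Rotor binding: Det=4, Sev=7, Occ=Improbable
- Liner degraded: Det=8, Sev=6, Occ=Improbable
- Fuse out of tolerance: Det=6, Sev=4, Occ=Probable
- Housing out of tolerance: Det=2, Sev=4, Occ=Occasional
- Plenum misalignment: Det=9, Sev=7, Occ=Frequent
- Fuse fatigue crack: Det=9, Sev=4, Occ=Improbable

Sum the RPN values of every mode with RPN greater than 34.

859

RPN = Severity × Occurrence × Detection:
  Rotor binding: 7 × 1 × 4 = 28
  Liner degraded: 6 × 1 × 8 = 48
  Fuse out of tolerance: 4 × 7 × 6 = 168
  Housing out of tolerance: 4 × 5 × 2 = 40
  Plenum misalignment: 7 × 9 × 9 = 567
  Fuse fatigue crack: 4 × 1 × 9 = 36
RPN > 34: Liner degraded (48), Fuse out of tolerance (168), Housing out of tolerance (40), Plenum misalignment (567), Fuse fatigue crack (36).
Sum: 48 + 168 + 40 + 567 + 36 = 859.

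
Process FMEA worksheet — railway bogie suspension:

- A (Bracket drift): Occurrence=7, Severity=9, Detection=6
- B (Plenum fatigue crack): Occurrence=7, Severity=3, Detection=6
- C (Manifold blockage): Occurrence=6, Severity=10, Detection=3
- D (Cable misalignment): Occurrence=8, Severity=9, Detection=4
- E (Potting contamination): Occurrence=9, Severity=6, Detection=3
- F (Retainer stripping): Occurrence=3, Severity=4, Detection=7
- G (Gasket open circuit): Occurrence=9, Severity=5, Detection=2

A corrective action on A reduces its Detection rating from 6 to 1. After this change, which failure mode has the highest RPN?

D

RPN = Severity × Occurrence × Detection:
  A: 9 × 7 × 6 = 378
  B: 3 × 7 × 6 = 126
  C: 10 × 6 × 3 = 180
  D: 9 × 8 × 4 = 288
  E: 6 × 9 × 3 = 162
  F: 4 × 3 × 7 = 84
  G: 5 × 9 × 2 = 90
After action: A → 9 × 7 × 1 = 63.
Revised RPNs: D=288, C=180, E=162, B=126, G=90, F=84, A=63.
Highest is now D (288).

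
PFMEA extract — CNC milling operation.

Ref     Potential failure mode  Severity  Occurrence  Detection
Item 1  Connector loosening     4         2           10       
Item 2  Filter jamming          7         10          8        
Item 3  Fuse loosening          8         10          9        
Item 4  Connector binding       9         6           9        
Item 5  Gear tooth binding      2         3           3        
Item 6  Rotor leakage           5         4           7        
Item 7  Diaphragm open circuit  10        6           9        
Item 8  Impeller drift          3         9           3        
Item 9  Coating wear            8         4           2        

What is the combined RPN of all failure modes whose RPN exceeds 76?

RPN = Severity × Occurrence × Detection:
  Item 1: 4 × 2 × 10 = 80
  Item 2: 7 × 10 × 8 = 560
  Item 3: 8 × 10 × 9 = 720
  Item 4: 9 × 6 × 9 = 486
  Item 5: 2 × 3 × 3 = 18
  Item 6: 5 × 4 × 7 = 140
  Item 7: 10 × 6 × 9 = 540
  Item 8: 3 × 9 × 3 = 81
  Item 9: 8 × 4 × 2 = 64
RPN > 76: Item 1 (80), Item 2 (560), Item 3 (720), Item 4 (486), Item 6 (140), Item 7 (540), Item 8 (81).
Sum: 80 + 560 + 720 + 486 + 140 + 540 + 81 = 2607.

2607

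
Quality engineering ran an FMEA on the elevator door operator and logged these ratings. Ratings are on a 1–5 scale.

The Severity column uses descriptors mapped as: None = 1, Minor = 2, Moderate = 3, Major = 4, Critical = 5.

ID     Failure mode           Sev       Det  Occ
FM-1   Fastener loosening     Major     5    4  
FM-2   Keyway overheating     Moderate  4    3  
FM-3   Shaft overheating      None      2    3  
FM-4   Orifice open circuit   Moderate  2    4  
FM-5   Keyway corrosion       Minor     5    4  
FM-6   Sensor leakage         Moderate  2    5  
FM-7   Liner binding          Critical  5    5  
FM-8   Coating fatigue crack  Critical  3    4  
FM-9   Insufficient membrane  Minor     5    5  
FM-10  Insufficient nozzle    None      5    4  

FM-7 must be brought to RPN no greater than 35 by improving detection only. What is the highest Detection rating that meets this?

FM-7: S=5, O=5, D=5 → current RPN = 125.
Fixed product = 25. Need 25 × D ≤ 35, so D ≤ 35/25 = 1.40.
Maximum integer Detection rating = 1 (gives RPN 25; D=2 would give 50 > 35).

1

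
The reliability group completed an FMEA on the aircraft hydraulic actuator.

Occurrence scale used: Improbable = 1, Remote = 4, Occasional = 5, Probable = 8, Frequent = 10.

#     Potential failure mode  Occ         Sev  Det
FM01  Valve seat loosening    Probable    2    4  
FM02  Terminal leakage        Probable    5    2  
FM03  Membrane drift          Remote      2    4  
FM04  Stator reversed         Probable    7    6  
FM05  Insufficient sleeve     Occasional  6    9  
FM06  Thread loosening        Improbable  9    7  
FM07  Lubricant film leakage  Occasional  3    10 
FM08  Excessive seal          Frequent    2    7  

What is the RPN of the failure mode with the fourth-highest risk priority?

140

RPN = Severity × Occurrence × Detection:
  FM01: 2 × 8 × 4 = 64
  FM02: 5 × 8 × 2 = 80
  FM03: 2 × 4 × 4 = 32
  FM04: 7 × 8 × 6 = 336
  FM05: 6 × 5 × 9 = 270
  FM06: 9 × 1 × 7 = 63
  FM07: 3 × 5 × 10 = 150
  FM08: 2 × 10 × 7 = 140
Sorted descending: 336, 270, 150, 140, 80, 64, 63, 32.
The fourth-highest RPN is 140 (FM08).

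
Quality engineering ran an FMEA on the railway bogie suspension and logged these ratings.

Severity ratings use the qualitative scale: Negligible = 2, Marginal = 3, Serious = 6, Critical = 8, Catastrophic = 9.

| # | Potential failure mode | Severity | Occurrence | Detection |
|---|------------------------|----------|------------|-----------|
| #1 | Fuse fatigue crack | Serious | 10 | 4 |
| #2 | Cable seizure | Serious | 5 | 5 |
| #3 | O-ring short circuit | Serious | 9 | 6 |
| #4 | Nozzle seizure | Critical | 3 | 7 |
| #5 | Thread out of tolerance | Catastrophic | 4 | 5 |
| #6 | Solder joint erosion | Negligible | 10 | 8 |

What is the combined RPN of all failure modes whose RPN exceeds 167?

RPN = Severity × Occurrence × Detection:
  #1: 6 × 10 × 4 = 240
  #2: 6 × 5 × 5 = 150
  #3: 6 × 9 × 6 = 324
  #4: 8 × 3 × 7 = 168
  #5: 9 × 4 × 5 = 180
  #6: 2 × 10 × 8 = 160
RPN > 167: #1 (240), #3 (324), #4 (168), #5 (180).
Sum: 240 + 324 + 168 + 180 = 912.

912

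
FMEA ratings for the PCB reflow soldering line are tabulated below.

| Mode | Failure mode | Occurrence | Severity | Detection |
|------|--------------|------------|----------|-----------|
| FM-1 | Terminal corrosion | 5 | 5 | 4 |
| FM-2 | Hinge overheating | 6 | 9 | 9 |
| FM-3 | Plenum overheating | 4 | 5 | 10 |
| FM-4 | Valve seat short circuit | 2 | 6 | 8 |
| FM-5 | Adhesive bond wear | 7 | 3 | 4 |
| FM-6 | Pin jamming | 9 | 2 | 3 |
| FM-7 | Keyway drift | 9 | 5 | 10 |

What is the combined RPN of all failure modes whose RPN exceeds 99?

RPN = Severity × Occurrence × Detection:
  FM-1: 5 × 5 × 4 = 100
  FM-2: 9 × 6 × 9 = 486
  FM-3: 5 × 4 × 10 = 200
  FM-4: 6 × 2 × 8 = 96
  FM-5: 3 × 7 × 4 = 84
  FM-6: 2 × 9 × 3 = 54
  FM-7: 5 × 9 × 10 = 450
RPN > 99: FM-1 (100), FM-2 (486), FM-3 (200), FM-7 (450).
Sum: 100 + 486 + 200 + 450 = 1236.

1236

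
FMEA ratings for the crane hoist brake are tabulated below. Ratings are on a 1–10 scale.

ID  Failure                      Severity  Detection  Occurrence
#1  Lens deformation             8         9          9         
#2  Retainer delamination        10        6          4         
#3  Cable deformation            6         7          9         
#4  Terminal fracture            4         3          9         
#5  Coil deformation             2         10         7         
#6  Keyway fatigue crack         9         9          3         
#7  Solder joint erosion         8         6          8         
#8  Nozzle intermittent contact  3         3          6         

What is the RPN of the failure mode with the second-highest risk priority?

RPN = Severity × Occurrence × Detection:
  #1: 8 × 9 × 9 = 648
  #2: 10 × 4 × 6 = 240
  #3: 6 × 9 × 7 = 378
  #4: 4 × 9 × 3 = 108
  #5: 2 × 7 × 10 = 140
  #6: 9 × 3 × 9 = 243
  #7: 8 × 8 × 6 = 384
  #8: 3 × 6 × 3 = 54
Sorted descending: 648, 384, 378, 243, 240, 140, 108, 54.
The second-highest RPN is 384 (#7).

384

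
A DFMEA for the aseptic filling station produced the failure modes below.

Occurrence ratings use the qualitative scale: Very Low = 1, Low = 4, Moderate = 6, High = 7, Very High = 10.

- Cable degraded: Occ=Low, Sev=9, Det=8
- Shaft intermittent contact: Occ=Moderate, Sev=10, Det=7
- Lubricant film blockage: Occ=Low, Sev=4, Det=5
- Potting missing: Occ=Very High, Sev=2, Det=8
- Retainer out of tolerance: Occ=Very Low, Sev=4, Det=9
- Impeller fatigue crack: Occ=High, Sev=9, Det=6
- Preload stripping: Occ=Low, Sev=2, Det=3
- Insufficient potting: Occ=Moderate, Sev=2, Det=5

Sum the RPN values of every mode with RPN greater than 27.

RPN = Severity × Occurrence × Detection:
  Cable degraded: 9 × 4 × 8 = 288
  Shaft intermittent contact: 10 × 6 × 7 = 420
  Lubricant film blockage: 4 × 4 × 5 = 80
  Potting missing: 2 × 10 × 8 = 160
  Retainer out of tolerance: 4 × 1 × 9 = 36
  Impeller fatigue crack: 9 × 7 × 6 = 378
  Preload stripping: 2 × 4 × 3 = 24
  Insufficient potting: 2 × 6 × 5 = 60
RPN > 27: Cable degraded (288), Shaft intermittent contact (420), Lubricant film blockage (80), Potting missing (160), Retainer out of tolerance (36), Impeller fatigue crack (378), Insufficient potting (60).
Sum: 288 + 420 + 80 + 160 + 36 + 378 + 60 = 1422.

1422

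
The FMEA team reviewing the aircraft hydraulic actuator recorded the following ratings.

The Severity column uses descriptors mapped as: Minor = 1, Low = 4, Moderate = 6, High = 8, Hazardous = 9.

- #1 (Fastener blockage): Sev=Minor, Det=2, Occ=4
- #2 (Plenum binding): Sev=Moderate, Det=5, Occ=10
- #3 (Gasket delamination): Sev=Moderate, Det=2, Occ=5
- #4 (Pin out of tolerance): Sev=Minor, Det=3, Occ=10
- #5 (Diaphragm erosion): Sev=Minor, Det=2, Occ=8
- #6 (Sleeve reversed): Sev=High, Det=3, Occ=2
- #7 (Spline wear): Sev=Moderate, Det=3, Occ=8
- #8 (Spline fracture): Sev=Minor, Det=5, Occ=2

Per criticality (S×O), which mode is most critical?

Criticality = Severity × Occurrence:
  #1: 1 × 4 = 4
  #2: 6 × 10 = 60
  #3: 6 × 5 = 30
  #4: 1 × 10 = 10
  #5: 1 × 8 = 8
  #6: 8 × 2 = 16
  #7: 6 × 8 = 48
  #8: 1 × 2 = 2
Highest criticality is 60 → #2.

#2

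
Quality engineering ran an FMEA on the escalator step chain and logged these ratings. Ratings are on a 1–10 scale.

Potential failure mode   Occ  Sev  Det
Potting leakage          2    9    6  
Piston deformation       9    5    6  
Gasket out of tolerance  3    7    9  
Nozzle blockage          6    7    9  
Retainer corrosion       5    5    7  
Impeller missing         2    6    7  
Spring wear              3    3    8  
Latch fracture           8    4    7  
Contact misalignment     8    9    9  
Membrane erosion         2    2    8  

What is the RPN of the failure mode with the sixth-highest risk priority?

175

RPN = Severity × Occurrence × Detection:
  Potting leakage: 9 × 2 × 6 = 108
  Piston deformation: 5 × 9 × 6 = 270
  Gasket out of tolerance: 7 × 3 × 9 = 189
  Nozzle blockage: 7 × 6 × 9 = 378
  Retainer corrosion: 5 × 5 × 7 = 175
  Impeller missing: 6 × 2 × 7 = 84
  Spring wear: 3 × 3 × 8 = 72
  Latch fracture: 4 × 8 × 7 = 224
  Contact misalignment: 9 × 8 × 9 = 648
  Membrane erosion: 2 × 2 × 8 = 32
Sorted descending: 648, 378, 270, 224, 189, 175, 108, 84, 72, 32.
The sixth-highest RPN is 175 (Retainer corrosion).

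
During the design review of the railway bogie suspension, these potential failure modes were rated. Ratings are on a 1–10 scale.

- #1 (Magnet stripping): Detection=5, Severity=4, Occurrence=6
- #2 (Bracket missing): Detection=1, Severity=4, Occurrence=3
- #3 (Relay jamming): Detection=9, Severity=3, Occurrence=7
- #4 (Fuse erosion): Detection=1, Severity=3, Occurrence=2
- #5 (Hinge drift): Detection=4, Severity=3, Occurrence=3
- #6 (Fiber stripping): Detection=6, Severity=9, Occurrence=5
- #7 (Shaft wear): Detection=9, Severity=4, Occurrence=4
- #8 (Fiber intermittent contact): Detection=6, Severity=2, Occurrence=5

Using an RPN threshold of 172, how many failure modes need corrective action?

RPN = Severity × Occurrence × Detection:
  #1: 4 × 6 × 5 = 120
  #2: 4 × 3 × 1 = 12
  #3: 3 × 7 × 9 = 189
  #4: 3 × 2 × 1 = 6
  #5: 3 × 3 × 4 = 36
  #6: 9 × 5 × 6 = 270
  #7: 4 × 4 × 9 = 144
  #8: 2 × 5 × 6 = 60
Modes with RPN ≥ 172: #3 (189), #6 (270) → 2.

2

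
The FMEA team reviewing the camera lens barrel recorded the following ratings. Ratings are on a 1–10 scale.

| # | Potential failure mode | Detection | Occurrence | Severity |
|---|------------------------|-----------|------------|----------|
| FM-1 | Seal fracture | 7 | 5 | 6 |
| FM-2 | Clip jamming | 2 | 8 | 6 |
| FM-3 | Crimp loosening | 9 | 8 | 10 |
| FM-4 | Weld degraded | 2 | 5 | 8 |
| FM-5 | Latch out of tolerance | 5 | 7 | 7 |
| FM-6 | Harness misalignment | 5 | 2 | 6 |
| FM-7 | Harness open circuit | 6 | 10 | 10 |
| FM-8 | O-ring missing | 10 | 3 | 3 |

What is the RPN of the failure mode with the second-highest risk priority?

RPN = Severity × Occurrence × Detection:
  FM-1: 6 × 5 × 7 = 210
  FM-2: 6 × 8 × 2 = 96
  FM-3: 10 × 8 × 9 = 720
  FM-4: 8 × 5 × 2 = 80
  FM-5: 7 × 7 × 5 = 245
  FM-6: 6 × 2 × 5 = 60
  FM-7: 10 × 10 × 6 = 600
  FM-8: 3 × 3 × 10 = 90
Sorted descending: 720, 600, 245, 210, 96, 90, 80, 60.
The second-highest RPN is 600 (FM-7).

600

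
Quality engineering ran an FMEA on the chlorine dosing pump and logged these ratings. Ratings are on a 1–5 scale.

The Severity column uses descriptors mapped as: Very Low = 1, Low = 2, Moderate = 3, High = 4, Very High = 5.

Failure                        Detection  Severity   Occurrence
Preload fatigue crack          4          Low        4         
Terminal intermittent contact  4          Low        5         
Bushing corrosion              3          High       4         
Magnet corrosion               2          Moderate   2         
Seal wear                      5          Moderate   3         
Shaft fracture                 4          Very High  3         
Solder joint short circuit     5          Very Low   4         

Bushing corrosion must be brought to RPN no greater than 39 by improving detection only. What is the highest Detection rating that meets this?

2

Bushing corrosion: S=4, O=4, D=3 → current RPN = 48.
Fixed product = 16. Need 16 × D ≤ 39, so D ≤ 39/16 = 2.44.
Maximum integer Detection rating = 2 (gives RPN 32; D=3 would give 48 > 39).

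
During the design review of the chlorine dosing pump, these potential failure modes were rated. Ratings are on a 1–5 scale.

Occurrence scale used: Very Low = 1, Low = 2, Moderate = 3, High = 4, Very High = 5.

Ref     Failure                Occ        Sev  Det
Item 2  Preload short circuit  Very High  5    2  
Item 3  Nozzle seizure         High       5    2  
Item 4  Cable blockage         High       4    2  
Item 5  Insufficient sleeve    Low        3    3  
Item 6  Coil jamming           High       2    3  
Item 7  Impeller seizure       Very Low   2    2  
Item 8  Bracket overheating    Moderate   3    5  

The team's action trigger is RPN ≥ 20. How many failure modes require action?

5

RPN = Severity × Occurrence × Detection:
  Item 2: 5 × 5 × 2 = 50
  Item 3: 5 × 4 × 2 = 40
  Item 4: 4 × 4 × 2 = 32
  Item 5: 3 × 2 × 3 = 18
  Item 6: 2 × 4 × 3 = 24
  Item 7: 2 × 1 × 2 = 4
  Item 8: 3 × 3 × 5 = 45
Modes with RPN ≥ 20: Item 2 (50), Item 3 (40), Item 4 (32), Item 6 (24), Item 8 (45) → 5.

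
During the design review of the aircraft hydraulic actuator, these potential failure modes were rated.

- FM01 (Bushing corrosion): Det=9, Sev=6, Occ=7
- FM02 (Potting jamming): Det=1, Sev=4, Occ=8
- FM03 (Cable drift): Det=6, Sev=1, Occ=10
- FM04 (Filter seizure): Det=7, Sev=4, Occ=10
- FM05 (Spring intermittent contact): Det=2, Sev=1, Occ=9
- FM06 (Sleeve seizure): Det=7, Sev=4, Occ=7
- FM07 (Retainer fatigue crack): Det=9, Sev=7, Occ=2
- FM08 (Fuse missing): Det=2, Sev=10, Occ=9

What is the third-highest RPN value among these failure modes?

196

RPN = Severity × Occurrence × Detection:
  FM01: 6 × 7 × 9 = 378
  FM02: 4 × 8 × 1 = 32
  FM03: 1 × 10 × 6 = 60
  FM04: 4 × 10 × 7 = 280
  FM05: 1 × 9 × 2 = 18
  FM06: 4 × 7 × 7 = 196
  FM07: 7 × 2 × 9 = 126
  FM08: 10 × 9 × 2 = 180
Sorted descending: 378, 280, 196, 180, 126, 60, 32, 18.
The third-highest RPN is 196 (FM06).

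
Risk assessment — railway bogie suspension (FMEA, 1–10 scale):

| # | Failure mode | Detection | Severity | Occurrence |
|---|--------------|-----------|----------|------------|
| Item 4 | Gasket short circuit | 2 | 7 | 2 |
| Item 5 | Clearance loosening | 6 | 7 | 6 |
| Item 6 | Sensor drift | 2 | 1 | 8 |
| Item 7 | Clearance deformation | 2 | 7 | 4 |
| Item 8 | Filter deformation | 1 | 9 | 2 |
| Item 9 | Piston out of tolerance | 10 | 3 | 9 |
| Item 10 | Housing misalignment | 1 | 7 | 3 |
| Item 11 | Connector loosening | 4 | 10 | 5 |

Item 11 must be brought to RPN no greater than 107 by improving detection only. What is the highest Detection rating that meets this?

Item 11: S=10, O=5, D=4 → current RPN = 200.
Fixed product = 50. Need 50 × D ≤ 107, so D ≤ 107/50 = 2.14.
Maximum integer Detection rating = 2 (gives RPN 100; D=3 would give 150 > 107).

2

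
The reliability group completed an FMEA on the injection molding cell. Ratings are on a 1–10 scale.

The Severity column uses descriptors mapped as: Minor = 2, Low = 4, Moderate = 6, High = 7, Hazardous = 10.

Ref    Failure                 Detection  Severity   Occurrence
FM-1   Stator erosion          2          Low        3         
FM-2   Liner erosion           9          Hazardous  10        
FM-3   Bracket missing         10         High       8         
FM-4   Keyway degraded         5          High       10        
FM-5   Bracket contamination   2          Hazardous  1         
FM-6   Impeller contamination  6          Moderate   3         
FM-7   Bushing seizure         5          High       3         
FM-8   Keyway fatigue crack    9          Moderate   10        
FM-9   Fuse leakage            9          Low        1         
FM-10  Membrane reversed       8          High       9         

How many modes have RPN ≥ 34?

RPN = Severity × Occurrence × Detection:
  FM-1: 4 × 3 × 2 = 24
  FM-2: 10 × 10 × 9 = 900
  FM-3: 7 × 8 × 10 = 560
  FM-4: 7 × 10 × 5 = 350
  FM-5: 10 × 1 × 2 = 20
  FM-6: 6 × 3 × 6 = 108
  FM-7: 7 × 3 × 5 = 105
  FM-8: 6 × 10 × 9 = 540
  FM-9: 4 × 1 × 9 = 36
  FM-10: 7 × 9 × 8 = 504
Modes with RPN ≥ 34: FM-2 (900), FM-3 (560), FM-4 (350), FM-6 (108), FM-7 (105), FM-8 (540), FM-9 (36), FM-10 (504) → 8.

8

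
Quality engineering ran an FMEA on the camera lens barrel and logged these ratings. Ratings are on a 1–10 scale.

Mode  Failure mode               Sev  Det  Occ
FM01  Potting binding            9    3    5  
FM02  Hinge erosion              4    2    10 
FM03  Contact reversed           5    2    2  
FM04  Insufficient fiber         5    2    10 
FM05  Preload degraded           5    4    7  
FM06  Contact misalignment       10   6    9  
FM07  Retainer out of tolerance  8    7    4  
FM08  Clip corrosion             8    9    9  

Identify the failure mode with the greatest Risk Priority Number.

RPN = Severity × Occurrence × Detection:
  FM01: 9 × 5 × 3 = 135
  FM02: 4 × 10 × 2 = 80
  FM03: 5 × 2 × 2 = 20
  FM04: 5 × 10 × 2 = 100
  FM05: 5 × 7 × 4 = 140
  FM06: 10 × 9 × 6 = 540
  FM07: 8 × 4 × 7 = 224
  FM08: 8 × 9 × 9 = 648
Highest RPN is 648 → FM08.

FM08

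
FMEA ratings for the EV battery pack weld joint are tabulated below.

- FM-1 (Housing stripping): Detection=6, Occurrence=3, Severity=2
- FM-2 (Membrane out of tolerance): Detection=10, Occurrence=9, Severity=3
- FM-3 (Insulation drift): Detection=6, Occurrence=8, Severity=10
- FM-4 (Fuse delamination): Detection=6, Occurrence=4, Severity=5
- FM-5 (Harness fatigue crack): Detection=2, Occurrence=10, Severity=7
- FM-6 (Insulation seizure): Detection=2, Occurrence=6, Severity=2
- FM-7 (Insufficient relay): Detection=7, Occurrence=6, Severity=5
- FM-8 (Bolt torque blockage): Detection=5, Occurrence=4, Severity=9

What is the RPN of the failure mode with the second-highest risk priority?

RPN = Severity × Occurrence × Detection:
  FM-1: 2 × 3 × 6 = 36
  FM-2: 3 × 9 × 10 = 270
  FM-3: 10 × 8 × 6 = 480
  FM-4: 5 × 4 × 6 = 120
  FM-5: 7 × 10 × 2 = 140
  FM-6: 2 × 6 × 2 = 24
  FM-7: 5 × 6 × 7 = 210
  FM-8: 9 × 4 × 5 = 180
Sorted descending: 480, 270, 210, 180, 140, 120, 36, 24.
The second-highest RPN is 270 (FM-2).

270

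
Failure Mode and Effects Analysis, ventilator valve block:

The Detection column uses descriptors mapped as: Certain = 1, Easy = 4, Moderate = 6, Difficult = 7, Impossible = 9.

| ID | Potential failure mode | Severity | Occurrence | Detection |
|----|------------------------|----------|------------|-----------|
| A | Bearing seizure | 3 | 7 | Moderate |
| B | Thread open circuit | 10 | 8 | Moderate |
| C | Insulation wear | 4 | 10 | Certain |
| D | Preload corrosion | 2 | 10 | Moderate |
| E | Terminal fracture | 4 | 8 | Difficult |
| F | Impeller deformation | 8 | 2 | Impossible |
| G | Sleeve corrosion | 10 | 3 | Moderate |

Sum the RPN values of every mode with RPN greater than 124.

1154

RPN = Severity × Occurrence × Detection:
  A: 3 × 7 × 6 = 126
  B: 10 × 8 × 6 = 480
  C: 4 × 10 × 1 = 40
  D: 2 × 10 × 6 = 120
  E: 4 × 8 × 7 = 224
  F: 8 × 2 × 9 = 144
  G: 10 × 3 × 6 = 180
RPN > 124: A (126), B (480), E (224), F (144), G (180).
Sum: 126 + 480 + 224 + 144 + 180 = 1154.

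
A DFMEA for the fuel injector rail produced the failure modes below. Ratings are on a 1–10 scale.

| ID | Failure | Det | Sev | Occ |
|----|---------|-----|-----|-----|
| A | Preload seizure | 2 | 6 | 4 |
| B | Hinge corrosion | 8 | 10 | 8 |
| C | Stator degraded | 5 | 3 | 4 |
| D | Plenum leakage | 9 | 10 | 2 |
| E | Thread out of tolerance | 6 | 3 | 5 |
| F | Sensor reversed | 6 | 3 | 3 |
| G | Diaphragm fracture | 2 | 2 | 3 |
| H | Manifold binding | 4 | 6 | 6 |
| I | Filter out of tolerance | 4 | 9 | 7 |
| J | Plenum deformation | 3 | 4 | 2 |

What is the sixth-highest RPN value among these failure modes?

60

RPN = Severity × Occurrence × Detection:
  A: 6 × 4 × 2 = 48
  B: 10 × 8 × 8 = 640
  C: 3 × 4 × 5 = 60
  D: 10 × 2 × 9 = 180
  E: 3 × 5 × 6 = 90
  F: 3 × 3 × 6 = 54
  G: 2 × 3 × 2 = 12
  H: 6 × 6 × 4 = 144
  I: 9 × 7 × 4 = 252
  J: 4 × 2 × 3 = 24
Sorted descending: 640, 252, 180, 144, 90, 60, 54, 48, 24, 12.
The sixth-highest RPN is 60 (C).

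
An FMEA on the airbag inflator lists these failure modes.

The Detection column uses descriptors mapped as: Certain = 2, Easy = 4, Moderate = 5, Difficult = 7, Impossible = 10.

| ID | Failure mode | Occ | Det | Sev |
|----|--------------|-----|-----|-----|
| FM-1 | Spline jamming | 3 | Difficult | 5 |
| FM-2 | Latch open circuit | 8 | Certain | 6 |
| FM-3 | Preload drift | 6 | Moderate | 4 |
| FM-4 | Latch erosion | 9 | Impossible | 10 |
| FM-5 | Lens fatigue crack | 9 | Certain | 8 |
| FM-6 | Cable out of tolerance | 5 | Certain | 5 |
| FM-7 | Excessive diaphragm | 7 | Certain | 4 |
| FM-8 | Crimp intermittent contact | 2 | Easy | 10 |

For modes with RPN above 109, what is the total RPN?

1164

RPN = Severity × Occurrence × Detection:
  FM-1: 5 × 3 × 7 = 105
  FM-2: 6 × 8 × 2 = 96
  FM-3: 4 × 6 × 5 = 120
  FM-4: 10 × 9 × 10 = 900
  FM-5: 8 × 9 × 2 = 144
  FM-6: 5 × 5 × 2 = 50
  FM-7: 4 × 7 × 2 = 56
  FM-8: 10 × 2 × 4 = 80
RPN > 109: FM-3 (120), FM-4 (900), FM-5 (144).
Sum: 120 + 900 + 144 = 1164.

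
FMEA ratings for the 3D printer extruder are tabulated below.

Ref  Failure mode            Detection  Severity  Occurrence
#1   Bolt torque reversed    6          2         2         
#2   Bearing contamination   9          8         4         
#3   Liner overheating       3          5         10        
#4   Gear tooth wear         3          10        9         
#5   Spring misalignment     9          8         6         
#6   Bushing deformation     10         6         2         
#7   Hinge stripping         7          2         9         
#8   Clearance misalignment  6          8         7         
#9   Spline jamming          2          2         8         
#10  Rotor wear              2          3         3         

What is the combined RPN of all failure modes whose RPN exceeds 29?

RPN = Severity × Occurrence × Detection:
  #1: 2 × 2 × 6 = 24
  #2: 8 × 4 × 9 = 288
  #3: 5 × 10 × 3 = 150
  #4: 10 × 9 × 3 = 270
  #5: 8 × 6 × 9 = 432
  #6: 6 × 2 × 10 = 120
  #7: 2 × 9 × 7 = 126
  #8: 8 × 7 × 6 = 336
  #9: 2 × 8 × 2 = 32
  #10: 3 × 3 × 2 = 18
RPN > 29: #2 (288), #3 (150), #4 (270), #5 (432), #6 (120), #7 (126), #8 (336), #9 (32).
Sum: 288 + 150 + 270 + 432 + 120 + 126 + 336 + 32 = 1754.

1754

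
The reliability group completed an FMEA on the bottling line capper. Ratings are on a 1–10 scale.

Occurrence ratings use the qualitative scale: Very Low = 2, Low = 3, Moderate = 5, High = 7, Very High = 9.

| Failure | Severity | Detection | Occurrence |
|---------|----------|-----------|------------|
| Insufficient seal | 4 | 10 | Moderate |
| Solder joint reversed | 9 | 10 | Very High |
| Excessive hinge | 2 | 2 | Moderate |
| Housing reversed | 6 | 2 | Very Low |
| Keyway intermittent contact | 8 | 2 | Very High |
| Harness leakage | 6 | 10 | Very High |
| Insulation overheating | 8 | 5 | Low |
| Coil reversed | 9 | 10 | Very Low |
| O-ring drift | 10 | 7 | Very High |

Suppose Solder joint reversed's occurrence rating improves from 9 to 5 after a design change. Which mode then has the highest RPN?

RPN = Severity × Occurrence × Detection:
  Insufficient seal: 4 × 5 × 10 = 200
  Solder joint reversed: 9 × 9 × 10 = 810
  Excessive hinge: 2 × 5 × 2 = 20
  Housing reversed: 6 × 2 × 2 = 24
  Keyway intermittent contact: 8 × 9 × 2 = 144
  Harness leakage: 6 × 9 × 10 = 540
  Insulation overheating: 8 × 3 × 5 = 120
  Coil reversed: 9 × 2 × 10 = 180
  O-ring drift: 10 × 9 × 7 = 630
After action: Solder joint reversed → 9 × 5 × 10 = 450.
Revised RPNs: O-ring drift=630, Harness leakage=540, Solder joint reversed=450, Insufficient seal=200, Coil reversed=180, Keyway intermittent contact=144, Insulation overheating=120, Housing reversed=24, Excessive hinge=20.
Highest is now O-ring drift (630).

O-ring drift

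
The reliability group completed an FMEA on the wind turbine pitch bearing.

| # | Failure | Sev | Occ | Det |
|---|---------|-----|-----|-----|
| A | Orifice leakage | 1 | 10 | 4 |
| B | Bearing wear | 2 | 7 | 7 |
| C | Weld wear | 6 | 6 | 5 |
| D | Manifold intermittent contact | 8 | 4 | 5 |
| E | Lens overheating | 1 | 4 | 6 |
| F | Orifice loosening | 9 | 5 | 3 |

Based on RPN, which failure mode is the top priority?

RPN = Severity × Occurrence × Detection:
  A: 1 × 10 × 4 = 40
  B: 2 × 7 × 7 = 98
  C: 6 × 6 × 5 = 180
  D: 8 × 4 × 5 = 160
  E: 1 × 4 × 6 = 24
  F: 9 × 5 × 3 = 135
Highest RPN is 180 → C.

C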